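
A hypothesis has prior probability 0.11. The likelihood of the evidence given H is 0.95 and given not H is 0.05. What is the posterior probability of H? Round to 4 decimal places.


Using Bayes' theorem:
P(E) = 0.11 * 0.95 + 0.89 * 0.05
P(E) = 0.149
P(H|E) = (0.11 * 0.95) / 0.149 = 0.7013

0.7013


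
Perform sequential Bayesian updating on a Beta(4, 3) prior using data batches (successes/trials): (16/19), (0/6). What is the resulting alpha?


Accumulate successes: 16
Posterior alpha = prior alpha + sum of successes
= 4 + 16 = 20

20


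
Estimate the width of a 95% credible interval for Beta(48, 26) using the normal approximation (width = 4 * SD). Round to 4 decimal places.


For Beta(a,b): Var = ab/((a+b)^2(a+b+1))
Var = 0.003, SD = 0.0551
Approximate 95% CI width = 4 * 0.0551 = 0.2205

0.2205


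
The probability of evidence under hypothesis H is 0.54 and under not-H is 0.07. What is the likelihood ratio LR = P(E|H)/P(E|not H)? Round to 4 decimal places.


LR = 0.54 / 0.07
= 7.7143

7.7143


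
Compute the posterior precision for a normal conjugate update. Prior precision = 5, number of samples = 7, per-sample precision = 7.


tau_post = tau_0 + n * tau
= 5 + 7 * 7 = 54

54


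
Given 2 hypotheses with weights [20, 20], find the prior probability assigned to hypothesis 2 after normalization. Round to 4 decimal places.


To normalize, divide each weight by the sum of all weights.
Sum = 40
Prior(H2) = 20/40 = 0.5

0.5


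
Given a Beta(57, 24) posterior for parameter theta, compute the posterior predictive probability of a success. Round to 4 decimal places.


For a Beta-Bernoulli model, the predictive probability is the mean:
P(success) = 57/(57+24) = 57/81 = 0.7037

0.7037


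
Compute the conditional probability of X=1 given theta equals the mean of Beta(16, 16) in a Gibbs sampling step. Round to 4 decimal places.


Mean of Beta(16, 16) = 0.5
P(X=1 | theta=0.5) = 0.5

0.5


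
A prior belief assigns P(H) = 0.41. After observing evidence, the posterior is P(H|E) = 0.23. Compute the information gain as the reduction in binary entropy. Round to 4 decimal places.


H(prior) = -0.41*log2(0.41) - 0.59*log2(0.59)
= 0.9765
H(post) = -0.23*log2(0.23) - 0.77*log2(0.77)
= 0.778
IG = 0.9765 - 0.778 = 0.1985

0.1985


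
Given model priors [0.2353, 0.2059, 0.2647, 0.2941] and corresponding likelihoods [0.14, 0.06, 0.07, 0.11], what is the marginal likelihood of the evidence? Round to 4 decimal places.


P(E) = sum_i P(M_i) P(E|M_i)
= 0.0329 + 0.0124 + 0.0185 + 0.0324
= 0.0962

0.0962


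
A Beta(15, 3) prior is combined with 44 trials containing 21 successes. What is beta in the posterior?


In conjugate updating:
beta_posterior = beta_prior + (n - k)
= 3 + (44 - 21)
= 3 + 23 = 26

26


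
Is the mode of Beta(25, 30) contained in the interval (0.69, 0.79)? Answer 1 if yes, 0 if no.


Mode = (a-1)/(a+b-2) = 24/53 = 0.4528
Interval: (0.69, 0.79)
Contains mode? 0

0


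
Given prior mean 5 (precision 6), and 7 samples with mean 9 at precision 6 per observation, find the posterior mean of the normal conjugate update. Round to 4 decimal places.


The posterior mean is a precision-weighted average of prior and data.
Post. prec. = 6 + 42 = 48
Post. mean = (30 + 378)/48 = 408/48 = 8.5

8.5


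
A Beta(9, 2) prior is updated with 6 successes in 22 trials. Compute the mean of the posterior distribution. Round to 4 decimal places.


After update: Beta(15, 18)
Mean = 15 / (15 + 18) = 15 / 33
= 0.4545

0.4545


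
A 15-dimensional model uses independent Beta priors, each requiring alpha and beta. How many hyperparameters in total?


Per parameter: 2 (alpha and beta).
Total = 15 * 2 = 30

30


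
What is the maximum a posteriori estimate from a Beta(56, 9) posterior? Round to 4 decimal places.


The MAP estimate equals the mode of the distribution.
Mode of Beta(a,b) = (a-1)/(a+b-2)
= 55/63
= 0.873

0.873


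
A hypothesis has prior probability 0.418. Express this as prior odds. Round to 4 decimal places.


Odds = P(H) / P(not H) = 0.418 / 0.582
= 0.7182

0.7182


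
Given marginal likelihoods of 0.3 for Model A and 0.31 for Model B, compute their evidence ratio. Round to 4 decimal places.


Ratio = ML(A) / ML(B) = 0.3/0.31
= 0.9677

0.9677


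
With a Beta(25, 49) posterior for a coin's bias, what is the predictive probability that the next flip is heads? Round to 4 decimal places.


The predictive probability equals the posterior mean.
P(next = heads) = alpha / (alpha + beta)
= 25 / 74 = 0.3378

0.3378


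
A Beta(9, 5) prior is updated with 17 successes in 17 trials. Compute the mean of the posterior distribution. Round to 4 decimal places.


After update: Beta(26, 5)
Mean = 26 / (26 + 5) = 26 / 31
= 0.8387

0.8387


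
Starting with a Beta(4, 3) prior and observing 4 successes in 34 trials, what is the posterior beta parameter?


Posterior beta = prior beta + failures
Failures = 34 - 4 = 30
beta_post = 3 + 30 = 33

33


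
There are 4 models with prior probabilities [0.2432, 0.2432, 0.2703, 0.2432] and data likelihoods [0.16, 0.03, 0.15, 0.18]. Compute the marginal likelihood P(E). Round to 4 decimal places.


P(E) = sum over models of P(M_i) * P(E|M_i)
= 0.2432*0.16 + 0.2432*0.03 + 0.2703*0.15 + 0.2432*0.18
= 0.1305

0.1305


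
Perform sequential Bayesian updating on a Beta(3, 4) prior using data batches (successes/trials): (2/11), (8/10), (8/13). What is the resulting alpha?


Accumulate successes: 18
Posterior alpha = prior alpha + sum of successes
= 3 + 18 = 21

21


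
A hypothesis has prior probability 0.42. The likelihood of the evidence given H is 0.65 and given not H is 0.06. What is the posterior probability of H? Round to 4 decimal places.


Using Bayes' theorem:
P(E) = 0.42 * 0.65 + 0.58 * 0.06
P(E) = 0.3078
P(H|E) = (0.42 * 0.65) / 0.3078 = 0.8869

0.8869


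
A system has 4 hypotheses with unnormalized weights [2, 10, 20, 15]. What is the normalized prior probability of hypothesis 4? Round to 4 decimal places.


The normalized prior is the weight divided by the total.
Total weight = 47
P(H4) = 15 / 47 = 0.3191

0.3191


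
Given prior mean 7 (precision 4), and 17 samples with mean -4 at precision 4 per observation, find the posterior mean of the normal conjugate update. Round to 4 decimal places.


The posterior mean is a precision-weighted average of prior and data.
Post. prec. = 4 + 68 = 72
Post. mean = (28 + -272)/72 = -244/72 = -3.3889

-3.3889


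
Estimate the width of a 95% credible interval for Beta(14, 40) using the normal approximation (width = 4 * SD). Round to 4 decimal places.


For Beta(a,b): Var = ab/((a+b)^2(a+b+1))
Var = 0.0035, SD = 0.0591
Approximate 95% CI width = 4 * 0.0591 = 0.2364

0.2364


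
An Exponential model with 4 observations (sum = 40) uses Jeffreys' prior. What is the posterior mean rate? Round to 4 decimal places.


Posterior Gamma(4, 40)
E[lambda] = 4/40 = 0.1

0.1


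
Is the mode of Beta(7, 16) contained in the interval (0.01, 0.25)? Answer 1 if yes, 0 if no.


Mode = (a-1)/(a+b-2) = 6/21 = 0.2857
Interval: (0.01, 0.25)
Contains mode? 0

0


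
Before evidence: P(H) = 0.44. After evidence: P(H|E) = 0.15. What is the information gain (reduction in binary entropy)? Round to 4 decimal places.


Prior entropy = 0.9896
Posterior entropy = 0.6098
Information gain = 0.9896 - 0.6098 = 0.3797

0.3797


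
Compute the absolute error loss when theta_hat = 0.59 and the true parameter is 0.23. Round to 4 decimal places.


L = |theta_hat - theta_true|
= |0.59 - 0.23| = 0.36

0.36


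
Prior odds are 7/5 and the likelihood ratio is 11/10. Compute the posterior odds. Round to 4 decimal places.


Posterior odds = prior odds * likelihood ratio
= (7/5) * (11/10)
= 77 / 50
= 1.54

1.54


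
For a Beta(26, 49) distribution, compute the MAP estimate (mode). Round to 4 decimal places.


MAP = mode = (a-1)/(a+b-2)
= (26-1)/(26+49-2)
= 25/73 = 0.3425

0.3425


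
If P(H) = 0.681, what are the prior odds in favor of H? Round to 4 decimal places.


Prior odds = P(H) / (1 - P(H))
= 0.681 / 0.319
= 2.1348

2.1348


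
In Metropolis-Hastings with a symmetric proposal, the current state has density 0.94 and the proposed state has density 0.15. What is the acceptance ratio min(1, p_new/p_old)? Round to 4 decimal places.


Ratio = p_new / p_old = 0.15 / 0.94 = 0.1596
Acceptance = min(1, 0.1596) = 0.1596

0.1596


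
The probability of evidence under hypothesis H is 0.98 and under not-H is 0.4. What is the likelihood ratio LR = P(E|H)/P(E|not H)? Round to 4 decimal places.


LR = 0.98 / 0.4
= 2.45

2.45


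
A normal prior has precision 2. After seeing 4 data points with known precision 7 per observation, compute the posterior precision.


In the conjugate normal model, precisions add:
tau_posterior = tau_prior + n * tau_data
= 2 + 4*7 = 30

30


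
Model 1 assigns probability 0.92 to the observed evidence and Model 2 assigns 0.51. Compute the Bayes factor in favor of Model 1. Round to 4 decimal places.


BF = P(data|M1) / P(data|M2)
= 0.92 / 0.51 = 1.8039

1.8039


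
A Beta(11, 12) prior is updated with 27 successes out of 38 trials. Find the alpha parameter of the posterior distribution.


In the Beta-Binomial conjugate update:
alpha_post = alpha_prior + successes
= 11 + 27
= 38

38


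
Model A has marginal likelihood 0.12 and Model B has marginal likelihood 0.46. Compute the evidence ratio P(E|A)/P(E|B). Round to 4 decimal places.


Evidence ratio = P(E|A) / P(E|B)
= 0.12 / 0.46
= 0.2609

0.2609


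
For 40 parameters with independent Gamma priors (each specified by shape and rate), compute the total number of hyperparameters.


A Gamma prior has 2 hyperparameters per parameter.
Total = 40 * 2 = 80

80


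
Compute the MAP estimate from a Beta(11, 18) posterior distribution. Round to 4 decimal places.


MAP = mode of Beta distribution
= (alpha - 1)/(alpha + beta - 2)
= (11-1)/(11+18-2)
= 10/27 = 0.3704

0.3704


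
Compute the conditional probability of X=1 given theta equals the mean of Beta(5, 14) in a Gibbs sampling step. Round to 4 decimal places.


Mean of Beta(5, 14) = 0.2632
P(X=1 | theta=0.2632) = 0.2632

0.2632


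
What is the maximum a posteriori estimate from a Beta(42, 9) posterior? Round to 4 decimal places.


The MAP estimate equals the mode of the distribution.
Mode of Beta(a,b) = (a-1)/(a+b-2)
= 41/49
= 0.8367

0.8367


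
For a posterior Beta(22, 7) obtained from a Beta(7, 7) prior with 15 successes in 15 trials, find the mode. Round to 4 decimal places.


Mode = (alpha - 1) / (alpha + beta - 2)
= 21 / 27
= 0.7778

0.7778


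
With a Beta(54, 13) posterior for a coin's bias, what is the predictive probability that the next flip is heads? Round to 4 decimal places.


The predictive probability equals the posterior mean.
P(next = heads) = alpha / (alpha + beta)
= 54 / 67 = 0.806

0.806


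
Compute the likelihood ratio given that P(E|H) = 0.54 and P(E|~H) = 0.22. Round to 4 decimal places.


LR = P(E|H) / P(E|~H)
= 0.54 / 0.22 = 2.4545

2.4545


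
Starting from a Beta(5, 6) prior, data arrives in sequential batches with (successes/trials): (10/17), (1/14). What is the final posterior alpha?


In sequential Bayesian updating, we sum all successes.
Total successes = 11
Final alpha = 5 + 11 = 16

16


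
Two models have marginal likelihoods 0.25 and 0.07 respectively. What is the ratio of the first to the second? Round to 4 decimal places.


Evidence ratio = 0.25 / 0.07
= 3.5714

3.5714


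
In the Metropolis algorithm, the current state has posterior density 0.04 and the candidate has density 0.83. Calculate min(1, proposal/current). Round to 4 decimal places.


Ratio = 0.83/0.04 = 20.75
Acceptance probability = min(1, 20.75)
= 1.0

1.0


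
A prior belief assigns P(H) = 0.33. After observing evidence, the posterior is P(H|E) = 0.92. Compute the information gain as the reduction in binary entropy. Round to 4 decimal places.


H(prior) = -0.33*log2(0.33) - 0.67*log2(0.67)
= 0.9149
H(post) = -0.92*log2(0.92) - 0.08*log2(0.08)
= 0.4022
IG = 0.9149 - 0.4022 = 0.5127

0.5127


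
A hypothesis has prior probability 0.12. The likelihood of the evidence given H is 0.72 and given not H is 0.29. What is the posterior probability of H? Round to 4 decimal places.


Using Bayes' theorem:
P(E) = 0.12 * 0.72 + 0.88 * 0.29
P(E) = 0.3416
P(H|E) = (0.12 * 0.72) / 0.3416 = 0.2529

0.2529


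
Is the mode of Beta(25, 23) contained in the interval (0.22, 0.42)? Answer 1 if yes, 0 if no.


Mode = (a-1)/(a+b-2) = 24/46 = 0.5217
Interval: (0.22, 0.42)
Contains mode? 0

0


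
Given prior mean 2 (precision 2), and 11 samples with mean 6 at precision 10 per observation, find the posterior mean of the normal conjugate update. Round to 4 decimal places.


The posterior mean is a precision-weighted average of prior and data.
Post. prec. = 2 + 110 = 112
Post. mean = (4 + 660)/112 = 664/112 = 5.9286

5.9286


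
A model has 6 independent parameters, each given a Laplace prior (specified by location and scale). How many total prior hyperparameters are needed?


Each Laplace prior needs 2 hyperparameters (location and scale).
Total = 2 * 6 = 12

12


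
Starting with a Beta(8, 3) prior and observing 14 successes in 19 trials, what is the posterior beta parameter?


Posterior beta = prior beta + failures
Failures = 19 - 14 = 5
beta_post = 3 + 5 = 8

8


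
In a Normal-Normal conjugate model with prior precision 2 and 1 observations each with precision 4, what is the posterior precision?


Posterior precision = prior precision + n * observation precision
= 2 + 1 * 4
= 2 + 4 = 6

6


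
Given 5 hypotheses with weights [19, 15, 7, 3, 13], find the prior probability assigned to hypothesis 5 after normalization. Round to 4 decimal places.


To normalize, divide each weight by the sum of all weights.
Sum = 57
Prior(H5) = 13/57 = 0.2281

0.2281


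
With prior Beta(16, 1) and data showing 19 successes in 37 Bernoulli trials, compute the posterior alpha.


Conjugate update: alpha_posterior = alpha_prior + k
= 16 + 19 = 35

35


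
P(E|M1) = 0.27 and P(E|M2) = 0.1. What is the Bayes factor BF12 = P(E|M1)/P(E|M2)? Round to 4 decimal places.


Bayes factor BF12 = P(E|M1) / P(E|M2)
= 0.27 / 0.1
= 2.7

2.7


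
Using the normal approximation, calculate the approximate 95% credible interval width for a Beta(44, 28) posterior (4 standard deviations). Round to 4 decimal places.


Var(Beta) = 44*28/(72^2 * 73) = 0.0033
SD = 0.0571
Width ~ 4*SD = 0.2282

0.2282


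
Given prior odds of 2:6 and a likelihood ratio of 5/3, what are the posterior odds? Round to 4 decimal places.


Posterior odds = prior odds * LR
Prior odds = 2/6 = 0.3333
LR = 5/3 = 1.6667
Posterior odds = 0.3333 * 1.6667 = 0.5556

0.5556


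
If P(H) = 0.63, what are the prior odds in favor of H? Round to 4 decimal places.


Prior odds = P(H) / (1 - P(H))
= 0.63 / 0.37
= 1.7027

1.7027


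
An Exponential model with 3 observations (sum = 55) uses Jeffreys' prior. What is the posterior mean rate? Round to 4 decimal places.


Posterior Gamma(3, 55)
E[lambda] = 3/55 = 0.0545

0.0545


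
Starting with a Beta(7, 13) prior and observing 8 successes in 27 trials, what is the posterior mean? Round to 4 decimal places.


Posterior parameters: alpha = 7 + 8 = 15
beta = 13 + 19 = 32
Posterior mean = alpha / (alpha + beta) = 15 / 47
= 0.3191

0.3191


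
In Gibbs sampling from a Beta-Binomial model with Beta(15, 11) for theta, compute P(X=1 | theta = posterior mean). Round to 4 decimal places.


Posterior mean = alpha/(alpha+beta) = 15/26 = 0.5769
P(X=1|theta=mean) = theta = 0.5769

0.5769


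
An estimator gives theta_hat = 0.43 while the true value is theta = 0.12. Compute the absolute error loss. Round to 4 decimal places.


The absolute error loss is |theta_hat - theta|
= |0.43 - 0.12|
= 0.31

0.31


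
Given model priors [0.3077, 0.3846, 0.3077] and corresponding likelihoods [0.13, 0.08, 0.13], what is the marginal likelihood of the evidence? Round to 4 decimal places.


P(E) = sum_i P(M_i) P(E|M_i)
= 0.04 + 0.0308 + 0.04
= 0.1108

0.1108


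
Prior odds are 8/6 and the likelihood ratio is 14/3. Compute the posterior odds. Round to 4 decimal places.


Posterior odds = prior odds * likelihood ratio
= (8/6) * (14/3)
= 112 / 18
= 6.2222

6.2222


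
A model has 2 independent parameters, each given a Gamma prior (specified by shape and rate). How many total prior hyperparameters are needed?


Each Gamma prior needs 2 hyperparameters (shape and rate).
Total = 2 * 2 = 4

4


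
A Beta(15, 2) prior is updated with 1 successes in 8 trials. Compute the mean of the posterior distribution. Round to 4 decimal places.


After update: Beta(16, 9)
Mean = 16 / (16 + 9) = 16 / 25
= 0.64

0.64


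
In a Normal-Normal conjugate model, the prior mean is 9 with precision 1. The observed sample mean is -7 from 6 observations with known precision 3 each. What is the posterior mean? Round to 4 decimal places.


Posterior precision = tau0 + n*tau = 1 + 6*3 = 19
Posterior mean = (tau0*mu0 + n*tau*xbar) / posterior_precision
= (1*9 + 6*3*-7) / 19
= -117 / 19 = -6.1579

-6.1579


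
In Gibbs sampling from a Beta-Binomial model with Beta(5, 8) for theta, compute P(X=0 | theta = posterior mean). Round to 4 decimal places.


Posterior mean = alpha/(alpha+beta) = 5/13 = 0.3846
P(X=0|theta=mean) = 1 - theta = 0.6154

0.6154


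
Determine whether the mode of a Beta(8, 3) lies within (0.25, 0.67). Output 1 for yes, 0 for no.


First find the mode: (a-1)/(a+b-2) = 0.7778
Is 0.7778 in (0.25, 0.67)? 0

0


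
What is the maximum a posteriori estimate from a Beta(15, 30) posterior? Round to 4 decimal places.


The MAP estimate equals the mode of the distribution.
Mode of Beta(a,b) = (a-1)/(a+b-2)
= 14/43
= 0.3256

0.3256


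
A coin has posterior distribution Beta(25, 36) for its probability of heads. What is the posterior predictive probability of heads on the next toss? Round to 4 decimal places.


Posterior predictive = E[theta] = alpha/(alpha+beta)
= 25/61
= 0.4098

0.4098


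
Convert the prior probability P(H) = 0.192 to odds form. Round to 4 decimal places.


P(not H) = 1 - 0.192 = 0.808
Odds = 0.192 / 0.808 = 0.2376

0.2376


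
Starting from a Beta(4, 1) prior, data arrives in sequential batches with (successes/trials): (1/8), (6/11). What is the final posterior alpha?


In sequential Bayesian updating, we sum all successes.
Total successes = 7
Final alpha = 4 + 7 = 11

11


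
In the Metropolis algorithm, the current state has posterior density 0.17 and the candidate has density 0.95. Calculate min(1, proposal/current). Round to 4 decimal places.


Ratio = 0.95/0.17 = 5.5882
Acceptance probability = min(1, 5.5882)
= 1.0

1.0


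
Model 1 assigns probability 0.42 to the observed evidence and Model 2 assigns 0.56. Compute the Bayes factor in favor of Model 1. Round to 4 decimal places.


BF = P(data|M1) / P(data|M2)
= 0.42 / 0.56 = 0.75

0.75


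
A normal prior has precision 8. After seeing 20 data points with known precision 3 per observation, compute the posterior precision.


In the conjugate normal model, precisions add:
tau_posterior = tau_prior + n * tau_data
= 8 + 20*3 = 68

68


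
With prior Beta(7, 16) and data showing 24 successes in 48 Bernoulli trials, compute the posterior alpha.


Conjugate update: alpha_posterior = alpha_prior + k
= 7 + 24 = 31

31


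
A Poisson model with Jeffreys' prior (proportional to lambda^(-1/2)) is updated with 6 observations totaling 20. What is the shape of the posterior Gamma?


Posterior = Gamma(0.5 + S, n)
= Gamma(0.5 + 20, 6)
Posterior shape = 0.5 + S = 0.5 + 20 = 20.5

20.5


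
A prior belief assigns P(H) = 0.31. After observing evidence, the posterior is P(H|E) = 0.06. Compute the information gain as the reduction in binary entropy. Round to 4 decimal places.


H(prior) = -0.31*log2(0.31) - 0.69*log2(0.69)
= 0.8932
H(post) = -0.06*log2(0.06) - 0.94*log2(0.94)
= 0.3274
IG = 0.8932 - 0.3274 = 0.5657

0.5657


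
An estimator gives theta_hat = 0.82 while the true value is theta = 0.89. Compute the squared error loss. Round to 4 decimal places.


The squared error loss is (theta_hat - theta)^2
= (0.82 - 0.89)^2
= (-0.07)^2 = 0.0049

0.0049


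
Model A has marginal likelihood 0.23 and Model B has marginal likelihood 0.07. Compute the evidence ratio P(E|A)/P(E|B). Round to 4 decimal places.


Evidence ratio = P(E|A) / P(E|B)
= 0.23 / 0.07
= 3.2857

3.2857


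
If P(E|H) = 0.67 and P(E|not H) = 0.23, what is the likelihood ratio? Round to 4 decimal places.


Likelihood ratio = P(E|H) / P(E|not H)
= 0.67 / 0.23
= 2.913

2.913


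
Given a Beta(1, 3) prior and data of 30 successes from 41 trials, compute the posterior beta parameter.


Number of failures = 41 - 30 = 11
Posterior beta = 3 + 11 = 14

14


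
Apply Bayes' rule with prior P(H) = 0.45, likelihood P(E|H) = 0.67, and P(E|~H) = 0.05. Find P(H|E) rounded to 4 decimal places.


Step 1: Compute marginal P(E) = P(E|H)P(H) + P(E|~H)P(~H)
= 0.67*0.45 + 0.05*0.55 = 0.329
Step 2: P(H|E) = P(E|H)P(H)/P(E) = 0.3015/0.329
= 0.9164

0.9164


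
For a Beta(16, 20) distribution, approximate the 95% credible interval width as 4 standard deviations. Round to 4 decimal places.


Variance of Beta(a,b) = ab / ((a+b)^2 * (a+b+1))
= 16*20 / ((36)^2 * 37)
= 0.0067
SD = sqrt(0.0067) = 0.0817
Width = 4 * SD = 0.3268

0.3268


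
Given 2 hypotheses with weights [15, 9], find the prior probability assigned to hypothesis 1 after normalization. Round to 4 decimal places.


To normalize, divide each weight by the sum of all weights.
Sum = 24
Prior(H1) = 15/24 = 0.625

0.625


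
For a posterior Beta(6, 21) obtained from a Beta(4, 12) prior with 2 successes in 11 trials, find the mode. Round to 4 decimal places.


Mode = (alpha - 1) / (alpha + beta - 2)
= 5 / 25
= 0.2

0.2


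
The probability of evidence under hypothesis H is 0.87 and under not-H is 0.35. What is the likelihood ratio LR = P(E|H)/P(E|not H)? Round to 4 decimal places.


LR = 0.87 / 0.35
= 2.4857

2.4857


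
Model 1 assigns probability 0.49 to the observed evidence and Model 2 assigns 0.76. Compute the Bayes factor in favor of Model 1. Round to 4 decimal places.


BF = P(data|M1) / P(data|M2)
= 0.49 / 0.76 = 0.6447

0.6447


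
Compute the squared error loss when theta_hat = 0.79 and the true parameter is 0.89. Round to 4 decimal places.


L = (theta_hat - theta_true)^2
= (0.79 - 0.89)^2
= -0.1^2 = 0.01

0.01


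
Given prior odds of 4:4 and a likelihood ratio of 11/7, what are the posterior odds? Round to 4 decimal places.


Posterior odds = prior odds * LR
Prior odds = 4/4 = 1.0
LR = 11/7 = 1.5714
Posterior odds = 1.0 * 1.5714 = 1.5714

1.5714


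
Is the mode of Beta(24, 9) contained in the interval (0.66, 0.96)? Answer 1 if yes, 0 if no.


Mode = (a-1)/(a+b-2) = 23/31 = 0.7419
Interval: (0.66, 0.96)
Contains mode? 1

1


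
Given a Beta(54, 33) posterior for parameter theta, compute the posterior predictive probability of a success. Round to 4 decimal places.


For a Beta-Bernoulli model, the predictive probability is the mean:
P(success) = 54/(54+33) = 54/87 = 0.6207

0.6207


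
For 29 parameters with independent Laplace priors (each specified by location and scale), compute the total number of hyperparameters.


A Laplace prior has 2 hyperparameters per parameter.
Total = 29 * 2 = 58

58


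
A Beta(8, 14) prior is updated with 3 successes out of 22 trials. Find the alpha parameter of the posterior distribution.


In the Beta-Binomial conjugate update:
alpha_post = alpha_prior + successes
= 8 + 3
= 11

11


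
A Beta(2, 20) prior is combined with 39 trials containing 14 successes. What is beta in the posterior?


In conjugate updating:
beta_posterior = beta_prior + (n - k)
= 20 + (39 - 14)
= 20 + 25 = 45

45


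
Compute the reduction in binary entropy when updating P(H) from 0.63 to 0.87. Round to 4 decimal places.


H_before = -p*log2(p) - (1-p)*log2(1-p) for p=0.63: 0.9507
H_after for p=0.87: 0.5574
Reduction = 0.9507 - 0.5574 = 0.3932

0.3932


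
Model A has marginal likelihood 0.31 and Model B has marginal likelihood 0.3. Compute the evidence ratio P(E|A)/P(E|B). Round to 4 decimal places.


Evidence ratio = P(E|A) / P(E|B)
= 0.31 / 0.3
= 1.0333

1.0333


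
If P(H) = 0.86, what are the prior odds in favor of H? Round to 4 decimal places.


Prior odds = P(H) / (1 - P(H))
= 0.86 / 0.14
= 6.1429

6.1429


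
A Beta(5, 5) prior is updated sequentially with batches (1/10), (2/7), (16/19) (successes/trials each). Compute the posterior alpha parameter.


Sequential conjugate updating is equivalent to a single batch update.
Total successes across all batches = 19
alpha_posterior = alpha_prior + total_successes = 5 + 19
= 24

24


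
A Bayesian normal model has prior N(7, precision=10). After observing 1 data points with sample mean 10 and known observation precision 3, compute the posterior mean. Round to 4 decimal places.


Posterior mean = (prior_precision * prior_mean + n * data_precision * data_mean) / (prior_precision + n * data_precision)
Numerator = 10*7 + 1*3*10 = 100
Denominator = 10 + 1*3 = 13
Posterior mean = 7.6923

7.6923


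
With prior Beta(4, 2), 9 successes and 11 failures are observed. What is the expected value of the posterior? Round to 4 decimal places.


Posterior = Beta(13, 13)
E[theta] = alpha/(alpha+beta)
= 13/26 = 0.5

0.5


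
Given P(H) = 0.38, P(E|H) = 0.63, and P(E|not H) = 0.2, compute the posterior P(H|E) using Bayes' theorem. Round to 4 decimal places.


By Bayes' theorem: P(H|E) = P(E|H)*P(H) / P(E)
P(E) = P(E|H)*P(H) + P(E|not H)*P(not H)
P(E) = 0.63*0.38 + 0.2*0.62 = 0.3634
P(H|E) = 0.63*0.38 / 0.3634 = 0.6588

0.6588


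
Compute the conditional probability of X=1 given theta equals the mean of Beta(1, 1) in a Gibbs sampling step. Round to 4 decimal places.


Mean of Beta(1, 1) = 0.5
P(X=1 | theta=0.5) = 0.5

0.5


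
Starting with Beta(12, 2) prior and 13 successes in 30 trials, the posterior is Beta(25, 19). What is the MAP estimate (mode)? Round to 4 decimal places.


The mode of Beta(a, b) when a > 1 and b > 1 is (a-1)/(a+b-2)
= (25 - 1) / (25 + 19 - 2)
= 24 / 42
= 0.5714

0.5714


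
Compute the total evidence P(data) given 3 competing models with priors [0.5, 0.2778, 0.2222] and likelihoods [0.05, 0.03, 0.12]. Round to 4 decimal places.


Marginal likelihood = sum P(model_i) * P(data|model_i)
Model 1: 0.5 * 0.05 = 0.025
Model 2: 0.2778 * 0.03 = 0.0083
Model 3: 0.2222 * 0.12 = 0.0267
Total = 0.06

0.06


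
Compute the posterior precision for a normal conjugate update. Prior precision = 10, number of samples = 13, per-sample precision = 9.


tau_post = tau_0 + n * tau
= 10 + 13 * 9 = 127

127


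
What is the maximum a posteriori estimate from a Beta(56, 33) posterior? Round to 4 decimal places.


The MAP estimate equals the mode of the distribution.
Mode of Beta(a,b) = (a-1)/(a+b-2)
= 55/87
= 0.6322

0.6322


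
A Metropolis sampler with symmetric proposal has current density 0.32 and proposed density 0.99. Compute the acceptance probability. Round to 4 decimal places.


For symmetric proposals, acceptance = min(1, pi(x*)/pi(x))
= min(1, 0.99/0.32)
= min(1, 3.0938) = 1.0

1.0


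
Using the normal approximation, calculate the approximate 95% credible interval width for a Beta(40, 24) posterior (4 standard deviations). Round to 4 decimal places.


Var(Beta) = 40*24/(64^2 * 65) = 0.0036
SD = 0.06
Width ~ 4*SD = 0.2402

0.2402


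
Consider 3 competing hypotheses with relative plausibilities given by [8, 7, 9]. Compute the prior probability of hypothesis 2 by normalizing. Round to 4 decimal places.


Sum of weights = 8 + 7 + 9 = 24
Normalized prior for H2 = 7 / 24
= 0.2917

0.2917


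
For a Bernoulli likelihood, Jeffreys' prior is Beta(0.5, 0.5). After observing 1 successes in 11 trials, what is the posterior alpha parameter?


Jeffreys' prior for Bernoulli is Beta(0.5, 0.5).
Posterior is Beta(0.5 + k, 0.5 + n - k).
Posterior alpha = 0.5 + k = 0.5 + 1 = 1.5

1.5


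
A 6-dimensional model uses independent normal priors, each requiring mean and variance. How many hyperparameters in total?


Per parameter: 2 (mean and variance).
Total = 6 * 2 = 12

12


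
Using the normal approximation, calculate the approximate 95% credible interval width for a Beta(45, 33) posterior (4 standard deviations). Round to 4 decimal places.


Var(Beta) = 45*33/(78^2 * 79) = 0.0031
SD = 0.0556
Width ~ 4*SD = 0.2223

0.2223


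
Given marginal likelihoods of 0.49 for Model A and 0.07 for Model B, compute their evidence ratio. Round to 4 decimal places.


Ratio = ML(A) / ML(B) = 0.49/0.07
= 7.0

7.0


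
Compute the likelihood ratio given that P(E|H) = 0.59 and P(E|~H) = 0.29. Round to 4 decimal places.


LR = P(E|H) / P(E|~H)
= 0.59 / 0.29 = 2.0345

2.0345


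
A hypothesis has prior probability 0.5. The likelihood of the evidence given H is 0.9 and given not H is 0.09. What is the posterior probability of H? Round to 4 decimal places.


Using Bayes' theorem:
P(E) = 0.5 * 0.9 + 0.5 * 0.09
P(E) = 0.495
P(H|E) = (0.5 * 0.9) / 0.495 = 0.9091

0.9091


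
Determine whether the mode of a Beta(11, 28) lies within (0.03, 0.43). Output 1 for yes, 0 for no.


First find the mode: (a-1)/(a+b-2) = 0.2703
Is 0.2703 in (0.03, 0.43)? 1

1


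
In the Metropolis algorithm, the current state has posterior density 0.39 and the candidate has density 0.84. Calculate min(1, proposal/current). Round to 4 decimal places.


Ratio = 0.84/0.39 = 2.1538
Acceptance probability = min(1, 2.1538)
= 1.0

1.0


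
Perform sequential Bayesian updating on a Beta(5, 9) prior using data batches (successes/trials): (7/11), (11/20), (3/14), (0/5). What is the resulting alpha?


Accumulate successes: 21
Posterior alpha = prior alpha + sum of successes
= 5 + 21 = 26

26


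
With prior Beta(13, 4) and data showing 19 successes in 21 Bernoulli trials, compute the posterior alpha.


Conjugate update: alpha_posterior = alpha_prior + k
= 13 + 19 = 32

32


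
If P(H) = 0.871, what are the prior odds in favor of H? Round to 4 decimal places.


Prior odds = P(H) / (1 - P(H))
= 0.871 / 0.129
= 6.7519

6.7519


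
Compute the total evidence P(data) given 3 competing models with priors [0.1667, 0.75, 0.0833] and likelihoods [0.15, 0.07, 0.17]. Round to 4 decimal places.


Marginal likelihood = sum P(model_i) * P(data|model_i)
Model 1: 0.1667 * 0.15 = 0.025
Model 2: 0.75 * 0.07 = 0.0525
Model 3: 0.0833 * 0.17 = 0.0142
Total = 0.0917

0.0917


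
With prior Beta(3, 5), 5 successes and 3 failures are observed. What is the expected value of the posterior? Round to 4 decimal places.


Posterior = Beta(8, 8)
E[theta] = alpha/(alpha+beta)
= 8/16 = 0.5

0.5


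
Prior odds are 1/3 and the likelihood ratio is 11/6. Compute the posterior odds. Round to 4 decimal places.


Posterior odds = prior odds * likelihood ratio
= (1/3) * (11/6)
= 11 / 18
= 0.6111

0.6111


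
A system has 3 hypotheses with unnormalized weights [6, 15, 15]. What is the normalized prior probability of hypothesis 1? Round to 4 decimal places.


The normalized prior is the weight divided by the total.
Total weight = 36
P(H1) = 6 / 36 = 0.1667

0.1667


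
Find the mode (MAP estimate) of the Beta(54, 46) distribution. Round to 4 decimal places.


For Beta(a,b) with a,b > 1:
Mode = (a-1)/(a+b-2) = (54-1)/(100-2)
= 53/98 = 0.5408

0.5408


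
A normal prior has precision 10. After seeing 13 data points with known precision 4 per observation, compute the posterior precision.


In the conjugate normal model, precisions add:
tau_posterior = tau_prior + n * tau_data
= 10 + 13*4 = 62

62


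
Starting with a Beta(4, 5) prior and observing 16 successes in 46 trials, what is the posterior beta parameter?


Posterior beta = prior beta + failures
Failures = 46 - 16 = 30
beta_post = 5 + 30 = 35

35


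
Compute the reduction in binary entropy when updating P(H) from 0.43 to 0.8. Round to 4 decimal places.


H_before = -p*log2(p) - (1-p)*log2(1-p) for p=0.43: 0.9858
H_after for p=0.8: 0.7219
Reduction = 0.9858 - 0.7219 = 0.2639

0.2639


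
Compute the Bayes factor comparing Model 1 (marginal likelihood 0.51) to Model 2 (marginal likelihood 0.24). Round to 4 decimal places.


BF12 = marginal likelihood of M1 / marginal likelihood of M2
= 0.51/0.24
= 2.125

2.125


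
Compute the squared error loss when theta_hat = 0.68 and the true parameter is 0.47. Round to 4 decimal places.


L = (theta_hat - theta_true)^2
= (0.68 - 0.47)^2
= 0.21^2 = 0.0441

0.0441


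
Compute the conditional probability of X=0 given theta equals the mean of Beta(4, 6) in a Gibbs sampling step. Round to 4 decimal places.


Mean of Beta(4, 6) = 0.4
P(X=0 | theta=0.4) = 0.6

0.6


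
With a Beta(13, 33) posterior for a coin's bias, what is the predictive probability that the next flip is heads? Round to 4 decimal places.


The predictive probability equals the posterior mean.
P(next = heads) = alpha / (alpha + beta)
= 13 / 46 = 0.2826

0.2826


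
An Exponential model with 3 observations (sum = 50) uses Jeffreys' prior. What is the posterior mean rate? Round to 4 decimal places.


Posterior Gamma(3, 50)
E[lambda] = 3/50 = 0.06

0.06


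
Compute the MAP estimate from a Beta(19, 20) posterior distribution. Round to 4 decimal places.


MAP = mode of Beta distribution
= (alpha - 1)/(alpha + beta - 2)
= (19-1)/(19+20-2)
= 18/37 = 0.4865

0.4865


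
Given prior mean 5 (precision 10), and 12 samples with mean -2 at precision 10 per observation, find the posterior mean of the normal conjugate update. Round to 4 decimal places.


The posterior mean is a precision-weighted average of prior and data.
Post. prec. = 10 + 120 = 130
Post. mean = (50 + -240)/130 = -190/130 = -1.4615

-1.4615


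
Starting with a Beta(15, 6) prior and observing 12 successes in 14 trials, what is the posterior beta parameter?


Posterior beta = prior beta + failures
Failures = 14 - 12 = 2
beta_post = 6 + 2 = 8

8


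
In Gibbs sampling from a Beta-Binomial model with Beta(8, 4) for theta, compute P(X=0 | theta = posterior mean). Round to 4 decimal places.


Posterior mean = alpha/(alpha+beta) = 8/12 = 0.6667
P(X=0|theta=mean) = 1 - theta = 0.3333

0.3333


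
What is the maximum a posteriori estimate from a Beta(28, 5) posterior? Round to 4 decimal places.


The MAP estimate equals the mode of the distribution.
Mode of Beta(a,b) = (a-1)/(a+b-2)
= 27/31
= 0.871

0.871


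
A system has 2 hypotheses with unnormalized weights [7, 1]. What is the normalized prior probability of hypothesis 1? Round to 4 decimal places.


The normalized prior is the weight divided by the total.
Total weight = 8
P(H1) = 7 / 8 = 0.875

0.875


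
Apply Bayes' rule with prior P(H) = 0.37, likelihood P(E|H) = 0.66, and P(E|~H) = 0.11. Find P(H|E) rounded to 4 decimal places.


Step 1: Compute marginal P(E) = P(E|H)P(H) + P(E|~H)P(~H)
= 0.66*0.37 + 0.11*0.63 = 0.3135
Step 2: P(H|E) = P(E|H)P(H)/P(E) = 0.2442/0.3135
= 0.7789

0.7789


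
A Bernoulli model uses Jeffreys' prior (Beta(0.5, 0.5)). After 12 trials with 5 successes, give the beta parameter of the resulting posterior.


Posterior = Beta(prior_alpha + successes, prior_beta + failures)
= Beta(0.5 + 5, 0.5 + 7)
Posterior beta = 0.5 + (n - k) = 0.5 + 7 = 7.5

7.5


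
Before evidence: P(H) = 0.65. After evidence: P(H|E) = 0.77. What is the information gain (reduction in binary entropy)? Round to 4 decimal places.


Prior entropy = 0.9341
Posterior entropy = 0.778
Information gain = 0.9341 - 0.778 = 0.1561

0.1561


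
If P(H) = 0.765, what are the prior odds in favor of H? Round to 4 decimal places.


Prior odds = P(H) / (1 - P(H))
= 0.765 / 0.235
= 3.2553

3.2553


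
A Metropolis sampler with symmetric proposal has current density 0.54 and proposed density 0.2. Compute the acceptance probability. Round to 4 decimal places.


For symmetric proposals, acceptance = min(1, pi(x*)/pi(x))
= min(1, 0.2/0.54)
= min(1, 0.3704) = 0.3704

0.3704


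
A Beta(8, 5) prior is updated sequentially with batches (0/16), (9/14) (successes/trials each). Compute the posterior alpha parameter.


Sequential conjugate updating is equivalent to a single batch update.
Total successes across all batches = 9
alpha_posterior = alpha_prior + total_successes = 8 + 9
= 17

17


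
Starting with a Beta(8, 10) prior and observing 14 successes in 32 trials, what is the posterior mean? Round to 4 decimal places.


Posterior parameters: alpha = 8 + 14 = 22
beta = 10 + 18 = 28
Posterior mean = alpha / (alpha + beta) = 22 / 50
= 0.44

0.44


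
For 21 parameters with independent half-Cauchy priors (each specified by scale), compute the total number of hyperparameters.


A half-Cauchy prior has 1 hyperparameter per parameter.
Total = 21 * 1 = 21

21


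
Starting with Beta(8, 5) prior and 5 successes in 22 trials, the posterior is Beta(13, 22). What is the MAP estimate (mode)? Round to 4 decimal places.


The mode of Beta(a, b) when a > 1 and b > 1 is (a-1)/(a+b-2)
= (13 - 1) / (13 + 22 - 2)
= 12 / 33
= 0.3636

0.3636


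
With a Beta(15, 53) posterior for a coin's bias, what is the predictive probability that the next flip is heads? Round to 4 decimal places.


The predictive probability equals the posterior mean.
P(next = heads) = alpha / (alpha + beta)
= 15 / 68 = 0.2206

0.2206


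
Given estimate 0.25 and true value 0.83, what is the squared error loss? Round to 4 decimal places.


Squared error = (estimate - true)^2
Difference = -0.58
Loss = -0.58^2 = 0.3364

0.3364


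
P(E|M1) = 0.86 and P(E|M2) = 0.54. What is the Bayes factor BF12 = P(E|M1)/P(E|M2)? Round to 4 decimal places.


Bayes factor BF12 = P(E|M1) / P(E|M2)
= 0.86 / 0.54
= 1.5926

1.5926


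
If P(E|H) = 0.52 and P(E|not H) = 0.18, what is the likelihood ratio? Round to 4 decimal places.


Likelihood ratio = P(E|H) / P(E|not H)
= 0.52 / 0.18
= 2.8889

2.8889


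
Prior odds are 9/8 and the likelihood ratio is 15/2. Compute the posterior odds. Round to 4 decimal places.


Posterior odds = prior odds * likelihood ratio
= (9/8) * (15/2)
= 135 / 16
= 8.4375

8.4375


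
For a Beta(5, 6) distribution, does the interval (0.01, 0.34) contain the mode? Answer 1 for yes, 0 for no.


Mode of Beta(a,b) = (a-1)/(a+b-2)
= (5-1)/(5+6-2) = 0.4444
Check: 0.01 <= 0.4444 <= 0.34?
Result: 0

0


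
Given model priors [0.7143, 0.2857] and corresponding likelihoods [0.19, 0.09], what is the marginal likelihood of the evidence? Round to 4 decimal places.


P(E) = sum_i P(M_i) P(E|M_i)
= 0.1357 + 0.0257
= 0.1614

0.1614


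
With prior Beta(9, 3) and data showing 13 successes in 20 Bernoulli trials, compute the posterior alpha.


Conjugate update: alpha_posterior = alpha_prior + k
= 9 + 13 = 22

22


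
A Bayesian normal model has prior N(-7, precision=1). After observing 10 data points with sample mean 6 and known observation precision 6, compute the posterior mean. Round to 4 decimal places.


Posterior mean = (prior_precision * prior_mean + n * data_precision * data_mean) / (prior_precision + n * data_precision)
Numerator = 1*-7 + 10*6*6 = 353
Denominator = 1 + 10*6 = 61
Posterior mean = 5.7869

5.7869


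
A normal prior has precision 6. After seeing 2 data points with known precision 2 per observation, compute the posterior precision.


In the conjugate normal model, precisions add:
tau_posterior = tau_prior + n * tau_data
= 6 + 2*2 = 10

10
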